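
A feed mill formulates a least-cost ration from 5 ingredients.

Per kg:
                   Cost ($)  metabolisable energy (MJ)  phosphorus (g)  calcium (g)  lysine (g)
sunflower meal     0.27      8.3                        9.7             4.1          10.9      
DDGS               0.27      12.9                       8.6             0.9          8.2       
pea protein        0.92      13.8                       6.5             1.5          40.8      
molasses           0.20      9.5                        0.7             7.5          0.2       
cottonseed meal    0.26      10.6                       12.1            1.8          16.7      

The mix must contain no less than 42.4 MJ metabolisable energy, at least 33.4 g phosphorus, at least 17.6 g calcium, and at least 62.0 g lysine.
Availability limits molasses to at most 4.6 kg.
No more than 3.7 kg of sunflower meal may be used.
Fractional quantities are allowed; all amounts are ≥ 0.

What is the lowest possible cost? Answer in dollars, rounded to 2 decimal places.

Set it up as a linear program. Let x1 = kg of sunflower meal, x2 = kg of DDGS, x3 = kg of pea protein, x4 = kg of molasses, x5 = kg of cottonseed meal.
Minimise 0.27x1 + 0.27x2 + 0.92x3 + 0.2x4 + 0.26x5 s.t.:
  8.3x1 + 12.9x2 + 13.8x3 + 9.5x4 + 10.6x5 ≥ 42.4   (metabolisable energy)
  9.7x1 + 8.6x2 + 6.5x3 + 0.7x4 + 12.1x5 ≥ 33.4   (phosphorus)
  4.1x1 + 0.9x2 + 1.5x3 + 7.5x4 + 1.8x5 ≥ 17.6   (calcium)
  10.9x1 + 8.2x2 + 40.8x3 + 0.2x4 + 16.7x5 ≥ 62   (lysine)
  x4 ≤ 4.6
  x1 ≤ 3.7
  x1, x2, x3, x4, x5 ≥ 0.
The optimal basis is {molasses, cottonseed meal}; sunflower meal, DDGS, pea protein drop out. The calcium and lysine requirements are met with equality.
So molasses = 1.46 kg, cottonseed meal = 3.695 kg.
Hence cost = 0.2·1.46 + 0.26·3.695 = $1.2527.

$1.25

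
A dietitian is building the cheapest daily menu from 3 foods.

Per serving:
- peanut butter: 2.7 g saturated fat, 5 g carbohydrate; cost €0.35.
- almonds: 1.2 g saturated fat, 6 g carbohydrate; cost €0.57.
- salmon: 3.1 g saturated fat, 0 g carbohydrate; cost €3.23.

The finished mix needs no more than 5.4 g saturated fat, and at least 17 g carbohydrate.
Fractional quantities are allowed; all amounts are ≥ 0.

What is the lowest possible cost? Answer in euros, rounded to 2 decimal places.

This is a linear program. Let x1 = servings of peanut butter, x2 = servings of almonds, x3 = servings of salmon.
Minimize 0.35x1 + 0.57x2 + 3.23x3 s.t.:
  2.7x1 + 1.2x2 + 3.1x3 ≤ 5.4   (saturated fat)
  5x1 + 6x2 ≥ 17   (carbohydrate)
  x1, x2, x3 ≥ 0.
At the optimum only peanut butter, almonds are positive (salmon = 0). The saturated fat and carbohydrate requirements are met with equality.
Optimal quantities: peanut butter = 1.176 servings, almonds = 1.853 servings.
Hence cost = 0.35·1.176 + 0.57·1.853 = €1.4678.

€1.47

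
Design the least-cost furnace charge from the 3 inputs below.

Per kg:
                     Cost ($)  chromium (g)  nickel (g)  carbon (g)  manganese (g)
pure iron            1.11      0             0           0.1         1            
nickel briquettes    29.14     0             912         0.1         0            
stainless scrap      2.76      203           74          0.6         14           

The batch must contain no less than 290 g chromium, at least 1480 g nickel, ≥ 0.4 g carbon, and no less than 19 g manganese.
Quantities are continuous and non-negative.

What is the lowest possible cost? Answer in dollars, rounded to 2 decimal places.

Set it up as a linear program. Let x1 = kg of pure iron, x2 = kg of nickel briquettes, x3 = kg of stainless scrap.
min 1.11x1 + 29.14x2 + 2.76x3 subject to:
  203x3 ≥ 290   (chromium)
  912x2 + 74x3 ≥ 1480   (nickel)
  0.1x1 + 0.1x2 + 0.6x3 ≥ 0.4   (carbon)
  1x1 + 14x3 ≥ 19   (manganese)
  x1, x2, x3 ≥ 0.
The optimal basis is {nickel briquettes, stainless scrap}; pure iron drops out. The chromium and nickel requirements are met with equality.
Optimal quantities: nickel briquettes = 1.5069 kg, stainless scrap = 1.4286 kg.
Hence cost = 29.14·1.5069 + 2.76·1.4286 = $47.8540.

$47.85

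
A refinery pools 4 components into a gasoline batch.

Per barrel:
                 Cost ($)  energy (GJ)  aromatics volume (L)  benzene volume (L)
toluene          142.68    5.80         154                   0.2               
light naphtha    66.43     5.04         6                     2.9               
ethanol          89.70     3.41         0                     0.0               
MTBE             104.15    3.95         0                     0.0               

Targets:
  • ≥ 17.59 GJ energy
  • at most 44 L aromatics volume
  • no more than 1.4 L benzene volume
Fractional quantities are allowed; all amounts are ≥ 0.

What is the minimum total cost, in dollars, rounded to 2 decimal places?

Treat it as an LP. Let x1 = barrels of toluene, x2 = barrels of light naphtha, x3 = barrels of ethanol, x4 = barrels of MTBE.
Minimize 142.68x1 + 66.43x2 + 89.7x3 + 104.15x4 subject to:
  5.8x1 + 5.04x2 + 3.41x3 + 3.95x4 ≥ 17.59   (energy)
  154x1 + 6x2 ≤ 44   (aromatics volume)
  0.2x1 + 2.9x2 ≤ 1.4   (benzene volume)
  x1, x2, x3, x4 ≥ 0.
The optimal basis is {toluene, light naphtha, ethanol}; MTBE drops out. The energy, aromatics volume, benzene volume requirements are met with equality.
So toluene = 0.2676 barrels, light naphtha = 0.4643 barrels, ethanol = 4.017 barrels.
Hence cost = 142.68·0.2676 + 66.43·0.4643 + 89.7·4.017 = $429.3495.

$429.35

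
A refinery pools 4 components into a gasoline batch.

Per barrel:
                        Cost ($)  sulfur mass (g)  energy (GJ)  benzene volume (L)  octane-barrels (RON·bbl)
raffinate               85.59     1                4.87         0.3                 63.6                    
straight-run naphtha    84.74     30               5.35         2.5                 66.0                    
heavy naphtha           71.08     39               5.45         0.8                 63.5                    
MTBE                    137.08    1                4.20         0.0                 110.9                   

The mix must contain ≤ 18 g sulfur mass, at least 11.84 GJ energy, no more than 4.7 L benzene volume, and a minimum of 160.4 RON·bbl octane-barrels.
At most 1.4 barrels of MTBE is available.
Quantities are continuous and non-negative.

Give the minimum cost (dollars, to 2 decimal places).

Treat it as an LP. Let x1 = barrels of raffinate, x2 = barrels of straight-run naphtha, x3 = barrels of heavy naphtha, x4 = barrels of MTBE.
Minimize 85.59x1 + 84.74x2 + 71.08x3 + 137.08x4 subject to:
  1x1 + 30x2 + 39x3 + 1x4 ≤ 18   (sulfur mass)
  4.87x1 + 5.35x2 + 5.45x3 + 4.2x4 ≥ 11.84   (energy)
  0.3x1 + 2.5x2 + 0.8x3 ≤ 4.7   (benzene volume)
  63.6x1 + 66x2 + 63.5x3 + 110.9x4 ≥ 160.4   (octane-barrels)
  x4 ≤ 1.4
  x1, x2, x3, x4 ≥ 0.
The cheapest feasible vertex uses only raffinate, heavy naphtha, MTBE; straight-run naphtha is not used. Binding constraints: sulfur mass, energy, octane-barrels.
Optimal quantities: raffinate = 1.8346 barrels, heavy naphtha = 0.41041 barrels, MTBE = 0.15923 barrels.
Cost = 85.59·1.8346 + 71.08·0.41041 + 137.08·0.15923 = 208.0226.

$208.02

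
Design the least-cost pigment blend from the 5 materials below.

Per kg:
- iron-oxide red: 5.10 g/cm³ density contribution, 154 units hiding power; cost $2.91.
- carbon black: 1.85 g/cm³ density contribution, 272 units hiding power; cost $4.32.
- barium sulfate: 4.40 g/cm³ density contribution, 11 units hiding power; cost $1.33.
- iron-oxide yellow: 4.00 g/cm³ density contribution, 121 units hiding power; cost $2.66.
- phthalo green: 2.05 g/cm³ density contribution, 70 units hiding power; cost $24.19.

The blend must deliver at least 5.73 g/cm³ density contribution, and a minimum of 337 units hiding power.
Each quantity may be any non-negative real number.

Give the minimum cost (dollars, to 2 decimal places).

Set it up as a linear program. Let x1 = kg of iron-oxide red, x2 = kg of carbon black, x3 = kg of barium sulfate, x4 = kg of iron-oxide yellow, x5 = kg of phthalo green.
Minimise 2.91x1 + 4.32x2 + 1.33x3 + 2.66x4 + 24.19x5 with:
  5.1x1 + 1.85x2 + 4.4x3 + 4x4 + 2.05x5 ≥ 5.73   (density contribution)
  154x1 + 272x2 + 11x3 + 121x4 + 70x5 ≥ 337   (hiding power)
  x1, x2, x3, x4, x5 ≥ 0.
At the optimum only iron-oxide red, carbon black are positive (barium sulfate, iron-oxide yellow, phthalo green = 0). There the density contribution and hiding power constraints are tight.
Solving gives x1 = 0.8483, x2 = 0.7587.
Total cost: 2.91·0.8483 + 4.32·0.7587 = 5.7461.

$5.75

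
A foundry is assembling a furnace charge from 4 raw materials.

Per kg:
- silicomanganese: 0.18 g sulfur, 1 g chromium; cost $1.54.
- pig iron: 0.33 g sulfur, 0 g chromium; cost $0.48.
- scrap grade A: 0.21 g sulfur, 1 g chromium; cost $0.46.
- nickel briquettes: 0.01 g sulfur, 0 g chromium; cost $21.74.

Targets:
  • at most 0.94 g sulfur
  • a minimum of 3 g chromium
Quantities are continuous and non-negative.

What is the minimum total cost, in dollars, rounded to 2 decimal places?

$1.38

This is a linear program. Let x1 = kg of silicomanganese, x2 = kg of pig iron, x3 = kg of scrap grade A, x4 = kg of nickel briquettes.
Minimize 1.54x1 + 0.48x2 + 0.46x3 + 21.74x4 subject to:
  0.18x1 + 0.33x2 + 0.21x3 + 0.01x4 ≤ 0.94   (sulfur)
  1x1 + 1x3 ≥ 3   (chromium)
  x1, x2, x3, x4 ≥ 0.
At the optimum only scrap grade A is positive (silicomanganese, pig iron, nickel briquettes = 0). The chromium requirement is met with equality.
That vertex is x3 = 3.
Objective = 0.46·3 = 1.3800.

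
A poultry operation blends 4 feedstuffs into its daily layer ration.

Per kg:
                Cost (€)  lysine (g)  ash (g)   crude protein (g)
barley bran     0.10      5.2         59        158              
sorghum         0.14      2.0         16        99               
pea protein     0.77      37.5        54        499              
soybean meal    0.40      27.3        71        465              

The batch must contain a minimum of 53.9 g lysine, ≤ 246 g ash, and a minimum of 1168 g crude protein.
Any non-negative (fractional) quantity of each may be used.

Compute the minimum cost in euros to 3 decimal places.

€0.935

Let x1 = kg of barley bran, x2 = kg of sorghum, x3 = kg of pea protein, x4 = kg of soybean meal.
Minimize 0.1x1 + 0.14x2 + 0.77x3 + 0.4x4 s.t.:
  5.2x1 + 2x2 + 37.5x3 + 27.3x4 ≥ 53.9   (lysine)
  59x1 + 16x2 + 54x3 + 71x4 ≤ 246   (ash)
  158x1 + 99x2 + 499x3 + 465x4 ≥ 1168   (crude protein)
  x1, x2, x3, x4 ≥ 0.
The cheapest feasible vertex uses only barley bran, soybean meal; sorghum, pea protein are not used. There the ash and crude protein constraints are tight.
So barley bran = 1.94 kg, soybean meal = 1.853 kg.
Objective = 0.1·1.94 + 0.4·1.853 = 0.93520.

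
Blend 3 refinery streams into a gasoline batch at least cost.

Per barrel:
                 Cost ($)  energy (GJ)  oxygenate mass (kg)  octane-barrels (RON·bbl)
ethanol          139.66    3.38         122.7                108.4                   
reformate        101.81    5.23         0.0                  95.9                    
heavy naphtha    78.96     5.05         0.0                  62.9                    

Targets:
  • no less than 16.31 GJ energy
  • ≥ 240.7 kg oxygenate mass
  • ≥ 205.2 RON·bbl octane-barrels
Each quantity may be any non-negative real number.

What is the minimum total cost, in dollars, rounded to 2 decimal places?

$425.32

This is a linear program. Let x1 = barrels of ethanol, x2 = barrels of reformate, x3 = barrels of heavy naphtha.
Minimise 139.66x1 + 101.81x2 + 78.96x3 subject to:
  3.38x1 + 5.23x2 + 5.05x3 ≥ 16.31   (energy)
  122.7x1 ≥ 240.7   (oxygenate mass)
  108.4x1 + 95.9x2 + 62.9x3 ≥ 205.2   (octane-barrels)
  x1, x2, x3 ≥ 0.
At the optimum only ethanol, heavy naphtha are positive (reformate = 0). Binding constraints: energy and oxygenate mass.
Optimal quantities: ethanol = 1.9617 barrels, heavy naphtha = 1.91673 barrels.
Objective = 139.66·1.9617 + 78.96·1.91673 = 425.3160.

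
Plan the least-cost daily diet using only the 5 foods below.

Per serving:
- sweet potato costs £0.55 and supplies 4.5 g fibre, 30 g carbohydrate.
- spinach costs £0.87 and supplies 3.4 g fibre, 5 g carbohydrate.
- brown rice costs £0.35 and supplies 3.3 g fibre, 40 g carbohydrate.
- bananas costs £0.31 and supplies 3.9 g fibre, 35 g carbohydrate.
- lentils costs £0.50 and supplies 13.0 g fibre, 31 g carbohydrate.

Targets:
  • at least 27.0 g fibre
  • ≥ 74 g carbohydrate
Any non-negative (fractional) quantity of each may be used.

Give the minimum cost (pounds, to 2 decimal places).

£1.10

Let x1 = servings of sweet potato, x2 = servings of spinach, x3 = servings of brown rice, x4 = servings of bananas, x5 = servings of lentils.
Minimise 0.55x1 + 0.87x2 + 0.35x3 + 0.31x4 + 0.5x5 s.t.:
  4.5x1 + 3.4x2 + 3.3x3 + 3.9x4 + 13x5 ≥ 27   (fibre)
  30x1 + 5x2 + 40x3 + 35x4 + 31x5 ≥ 74   (carbohydrate)
  x1, x2, x3, x4, x5 ≥ 0.
The minimum-cost mix takes nothing from sweet potato, spinach, brown rice — only bananas, lentils. Binding constraints: fibre and carbohydrate.
Solving gives x4 = 0.3741, x5 = 1.965.
Objective = 0.31·0.3741 + 0.5·1.965 = 1.0985.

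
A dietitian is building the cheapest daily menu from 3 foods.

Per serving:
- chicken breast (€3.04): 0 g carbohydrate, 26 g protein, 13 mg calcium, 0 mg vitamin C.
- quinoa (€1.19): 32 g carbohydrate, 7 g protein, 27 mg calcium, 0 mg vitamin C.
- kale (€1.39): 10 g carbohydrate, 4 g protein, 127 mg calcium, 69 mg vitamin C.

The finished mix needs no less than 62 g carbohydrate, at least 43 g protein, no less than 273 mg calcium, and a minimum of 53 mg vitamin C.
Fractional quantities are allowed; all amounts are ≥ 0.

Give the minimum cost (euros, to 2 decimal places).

€7.16

Let x1 = servings of chicken breast, x2 = servings of quinoa, x3 = servings of kale.
min 3.04x1 + 1.19x2 + 1.39x3 with:
  32x2 + 10x3 ≥ 62   (carbohydrate)
  26x1 + 7x2 + 4x3 ≥ 43   (protein)
  13x1 + 27x2 + 127x3 ≥ 273   (calcium)
  69x3 ≥ 53   (vitamin C)
  x1, x2, x3 ≥ 0.
All 3 inputs are positive at the optimum. The carbohydrate, protein, calcium requirements are met with equality.
Optimal quantities: chicken breast = 1.01 servings, quinoa = 1.39 servings, kale = 1.751 servings.
Hence cost = 3.04·1.01 + 1.19·1.39 + 1.39·1.751 = €7.1584.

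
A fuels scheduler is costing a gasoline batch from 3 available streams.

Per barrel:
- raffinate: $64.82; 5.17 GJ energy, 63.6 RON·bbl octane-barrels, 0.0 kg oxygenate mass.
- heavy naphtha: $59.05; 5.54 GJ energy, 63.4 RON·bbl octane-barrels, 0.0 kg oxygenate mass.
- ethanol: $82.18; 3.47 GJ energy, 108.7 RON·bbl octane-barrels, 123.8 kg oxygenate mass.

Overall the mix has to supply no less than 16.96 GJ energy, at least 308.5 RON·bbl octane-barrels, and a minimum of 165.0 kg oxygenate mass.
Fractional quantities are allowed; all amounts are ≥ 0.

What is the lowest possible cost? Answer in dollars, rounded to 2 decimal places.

$255.72

This is a linear program. Let x1 = barrels of raffinate, x2 = barrels of heavy naphtha, x3 = barrels of ethanol.
Minimize 64.82x1 + 59.05x2 + 82.18x3 s.t.:
  5.17x1 + 5.54x2 + 3.47x3 ≥ 16.96   (energy)
  63.6x1 + 63.4x2 + 108.7x3 ≥ 308.5   (octane-barrels)
  123.8x3 ≥ 165   (oxygenate mass)
  x1, x2, x3 ≥ 0.
The cheapest feasible vertex uses only heavy naphtha, ethanol; raffinate is not used. Binding constraints: energy and octane-barrels.
Optimal quantities: heavy naphtha = 2.02265 barrels, ethanol = 1.65836 barrels.
Cost = 59.05·2.02265 + 82.18·1.65836 = 255.7215.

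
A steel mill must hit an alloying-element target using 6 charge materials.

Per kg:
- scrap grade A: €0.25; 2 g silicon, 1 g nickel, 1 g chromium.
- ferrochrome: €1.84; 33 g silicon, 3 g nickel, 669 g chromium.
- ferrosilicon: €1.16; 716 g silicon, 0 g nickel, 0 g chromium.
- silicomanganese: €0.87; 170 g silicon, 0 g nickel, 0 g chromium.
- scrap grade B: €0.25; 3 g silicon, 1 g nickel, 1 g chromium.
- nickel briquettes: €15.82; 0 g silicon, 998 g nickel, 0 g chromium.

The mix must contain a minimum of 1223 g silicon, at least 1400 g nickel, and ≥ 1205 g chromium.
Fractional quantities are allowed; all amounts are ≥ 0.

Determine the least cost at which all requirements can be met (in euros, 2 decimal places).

This is a linear program. Let x1 = kg of scrap grade A, x2 = kg of ferrochrome, x3 = kg of ferrosilicon, x4 = kg of silicomanganese, x5 = kg of scrap grade B, x6 = kg of nickel briquettes.
Minimise 0.25x1 + 1.84x2 + 1.16x3 + 0.87x4 + 0.25x5 + 15.82x6 s.t.:
  2x1 + 33x2 + 716x3 + 170x4 + 3x5 ≥ 1223   (silicon)
  1x1 + 3x2 + 1x5 + 998x6 ≥ 1400   (nickel)
  1x1 + 669x2 + 1x5 ≥ 1205   (chromium)
  x1, x2, x3, x4, x5, x6 ≥ 0.
The optimal basis is {ferrochrome, ferrosilicon, nickel briquettes}; scrap grade A, silicomanganese, scrap grade B drop out. The silicon, nickel, chromium requirements are met with equality.
Optimal quantities: ferrochrome = 1.8012 kg, ferrosilicon = 1.6251 kg, nickel briquettes = 1.3974 kg.
Objective = 1.84·1.8012 + 1.16·1.6251 + 15.82·1.3974 = 27.3062.

€27.31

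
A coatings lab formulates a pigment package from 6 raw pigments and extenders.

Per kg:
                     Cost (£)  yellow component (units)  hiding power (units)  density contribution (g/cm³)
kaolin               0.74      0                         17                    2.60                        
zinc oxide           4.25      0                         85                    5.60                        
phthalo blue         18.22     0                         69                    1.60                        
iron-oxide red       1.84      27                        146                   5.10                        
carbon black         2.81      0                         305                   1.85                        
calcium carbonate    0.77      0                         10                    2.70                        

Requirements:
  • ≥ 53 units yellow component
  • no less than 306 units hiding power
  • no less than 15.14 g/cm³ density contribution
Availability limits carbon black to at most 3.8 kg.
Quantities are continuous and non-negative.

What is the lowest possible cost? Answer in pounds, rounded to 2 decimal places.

£5.07

Set it up as a linear program. Let x1 = kg of kaolin, x2 = kg of zinc oxide, x3 = kg of phthalo blue, x4 = kg of iron-oxide red, x5 = kg of carbon black, x6 = kg of calcium carbonate.
Minimise 0.74x1 + 4.25x2 + 18.22x3 + 1.84x4 + 2.81x5 + 0.77x6 s.t.:
  27x4 ≥ 53   (yellow component)
  17x1 + 85x2 + 69x3 + 146x4 + 305x5 + 10x6 ≥ 306   (hiding power)
  2.6x1 + 5.6x2 + 1.6x3 + 5.1x4 + 1.85x5 + 2.7x6 ≥ 15.14   (density contribution)
  x5 ≤ 3.8
  x1, x2, x3, x4, x5, x6 ≥ 0.
The cheapest feasible vertex uses only kaolin, iron-oxide red; zinc oxide, phthalo blue, carbon black, calcium carbonate are not used. The yellow component and density contribution requirements are met with equality.
Optimal quantities: kaolin = 1.973 kg, iron-oxide red = 1.963 kg.
Hence cost = 0.74·1.973 + 1.84·1.963 = £5.0719.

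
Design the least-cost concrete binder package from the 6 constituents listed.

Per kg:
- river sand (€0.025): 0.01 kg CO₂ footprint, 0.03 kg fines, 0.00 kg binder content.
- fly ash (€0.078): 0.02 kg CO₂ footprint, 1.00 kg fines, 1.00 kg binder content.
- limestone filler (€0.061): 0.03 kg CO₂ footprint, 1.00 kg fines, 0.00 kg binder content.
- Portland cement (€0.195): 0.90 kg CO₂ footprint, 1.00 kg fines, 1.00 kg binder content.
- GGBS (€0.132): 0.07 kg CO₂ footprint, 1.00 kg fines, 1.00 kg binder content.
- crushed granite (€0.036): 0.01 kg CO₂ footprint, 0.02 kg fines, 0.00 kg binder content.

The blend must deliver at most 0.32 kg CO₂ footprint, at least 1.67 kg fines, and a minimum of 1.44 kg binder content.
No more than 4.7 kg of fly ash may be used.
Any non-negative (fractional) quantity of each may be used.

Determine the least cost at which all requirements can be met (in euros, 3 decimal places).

€0.126

Let x1 = kg of river sand, x2 = kg of fly ash, x3 = kg of limestone filler, x4 = kg of Portland cement, x5 = kg of GGBS, x6 = kg of crushed granite.
min 0.025x1 + 0.078x2 + 0.061x3 + 0.195x4 + 0.132x5 + 0.036x6 with:
  0.01x1 + 0.02x2 + 0.03x3 + 0.9x4 + 0.07x5 + 0.01x6 ≤ 0.32   (CO₂ footprint)
  0.03x1 + 1x2 + 1x3 + 1x4 + 1x5 + 0.02x6 ≥ 1.67   (fines)
  1x2 + 1x4 + 1x5 ≥ 1.44   (binder content)
  x2 ≤ 4.7
  x1, x2, x3, x4, x5, x6 ≥ 0.
The optimal basis is {fly ash, limestone filler}; river sand, Portland cement, GGBS, crushed granite drop out. There the fines and binder content constraints are tight.
So fly ash = 1.44 kg, limestone filler = 0.23 kg.
Objective = 0.078·1.44 + 0.061·0.23 = 0.12635.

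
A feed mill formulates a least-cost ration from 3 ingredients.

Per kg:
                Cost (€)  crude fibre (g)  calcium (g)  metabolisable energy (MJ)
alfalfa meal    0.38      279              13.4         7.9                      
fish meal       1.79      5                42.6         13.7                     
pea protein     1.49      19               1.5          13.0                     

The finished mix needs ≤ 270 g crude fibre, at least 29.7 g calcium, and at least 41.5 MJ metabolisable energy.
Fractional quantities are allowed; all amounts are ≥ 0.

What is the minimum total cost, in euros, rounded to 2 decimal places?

€4.41

Treat it as an LP. Let x1 = kg of alfalfa meal, x2 = kg of fish meal, x3 = kg of pea protein.
Minimise 0.38x1 + 1.79x2 + 1.49x3 with:
  279x1 + 5x2 + 19x3 ≤ 270   (crude fibre)
  13.4x1 + 42.6x2 + 1.5x3 ≥ 29.7   (calcium)
  7.9x1 + 13.7x2 + 13x3 ≥ 41.5   (metabolisable energy)
  x1, x2, x3 ≥ 0.
The optimal mix uses every input. Binding constraints: crude fibre, calcium, metabolisable energy.
So alfalfa meal = 0.8031 kg, fish meal = 0.3628 kg, pea protein = 2.322 kg.
Total cost: 0.38·0.8031 + 1.79·0.3628 + 1.49·2.322 = 4.4144.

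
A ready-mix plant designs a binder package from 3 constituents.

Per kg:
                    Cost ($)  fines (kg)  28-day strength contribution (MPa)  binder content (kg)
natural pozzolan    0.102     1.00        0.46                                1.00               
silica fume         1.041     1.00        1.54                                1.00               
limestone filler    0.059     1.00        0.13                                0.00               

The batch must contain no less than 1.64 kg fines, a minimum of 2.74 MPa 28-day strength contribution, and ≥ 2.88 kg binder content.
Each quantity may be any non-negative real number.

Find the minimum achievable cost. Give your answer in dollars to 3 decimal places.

This is a linear program. Let x1 = kg of natural pozzolan, x2 = kg of silica fume, x3 = kg of limestone filler.
min 0.102x1 + 1.041x2 + 0.059x3 s.t.:
  1x1 + 1x2 + 1x3 ≥ 1.64   (fines)
  0.46x1 + 1.54x2 + 0.13x3 ≥ 2.74   (28-day strength contribution)
  1x1 + 1x2 ≥ 2.88   (binder content)
  x1, x2, x3 ≥ 0.
At the optimum only natural pozzolan is positive (silica fume, limestone filler = 0). Binding constraint: 28-day strength contribution.
Solving gives x1 = 5.957.
Total cost: 0.102·5.957 = 0.60761.

$0.608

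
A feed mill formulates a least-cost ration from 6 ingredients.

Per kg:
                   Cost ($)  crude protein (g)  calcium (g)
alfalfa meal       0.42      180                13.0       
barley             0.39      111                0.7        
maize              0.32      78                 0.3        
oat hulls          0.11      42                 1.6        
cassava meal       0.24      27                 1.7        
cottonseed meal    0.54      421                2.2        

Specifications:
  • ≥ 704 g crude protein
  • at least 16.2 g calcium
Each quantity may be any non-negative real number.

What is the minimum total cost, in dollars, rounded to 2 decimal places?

$1.10

Treat it as an LP. Let x1 = kg of alfalfa meal, x2 = kg of barley, x3 = kg of maize, x4 = kg of oat hulls, x5 = kg of cassava meal, x6 = kg of cottonseed meal.
Minimize 0.42x1 + 0.39x2 + 0.32x3 + 0.11x4 + 0.24x5 + 0.54x6 with:
  180x1 + 111x2 + 78x3 + 42x4 + 27x5 + 421x6 ≥ 704   (crude protein)
  13x1 + 0.7x2 + 0.3x3 + 1.6x4 + 1.7x5 + 2.2x6 ≥ 16.2   (calcium)
  x1, x2, x3, x4, x5, x6 ≥ 0.
At the optimum only alfalfa meal, cottonseed meal are positive (barley, maize, oat hulls, cassava meal = 0). Binding constraints: crude protein and calcium.
That vertex is x1 = 1.038, x6 = 1.228.
Total cost: 0.42·1.038 + 0.54·1.228 = 1.0991.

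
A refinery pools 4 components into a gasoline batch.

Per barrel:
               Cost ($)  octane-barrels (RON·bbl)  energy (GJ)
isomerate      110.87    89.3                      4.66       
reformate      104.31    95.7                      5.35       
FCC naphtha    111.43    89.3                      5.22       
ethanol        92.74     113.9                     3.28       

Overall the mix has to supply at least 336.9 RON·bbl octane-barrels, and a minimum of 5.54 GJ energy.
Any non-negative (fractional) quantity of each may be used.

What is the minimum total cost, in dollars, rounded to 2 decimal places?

Let x1 = barrels of isomerate, x2 = barrels of reformate, x3 = barrels of FCC naphtha, x4 = barrels of ethanol.
min 110.87x1 + 104.31x2 + 111.43x3 + 92.74x4 s.t.:
  89.3x1 + 95.7x2 + 89.3x3 + 113.9x4 ≥ 336.9   (octane-barrels)
  4.66x1 + 5.35x2 + 5.22x3 + 3.28x4 ≥ 5.54   (energy)
  x1, x2, x3, x4 ≥ 0.
At the optimum only ethanol is positive (isomerate, reformate, FCC naphtha = 0). Binding constraint: octane-barrels.
Solving gives x4 = 2.95786.
Hence cost = 92.74·2.95786 = $274.3119.

$274.31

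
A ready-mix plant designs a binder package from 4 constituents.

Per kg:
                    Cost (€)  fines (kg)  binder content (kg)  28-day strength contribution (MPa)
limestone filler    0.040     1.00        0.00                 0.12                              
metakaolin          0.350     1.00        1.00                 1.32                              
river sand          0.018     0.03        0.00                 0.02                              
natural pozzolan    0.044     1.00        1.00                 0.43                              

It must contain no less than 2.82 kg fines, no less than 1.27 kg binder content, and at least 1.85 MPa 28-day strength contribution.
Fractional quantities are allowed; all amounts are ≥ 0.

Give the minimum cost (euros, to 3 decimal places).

Set it up as a linear program. Let x1 = kg of limestone filler, x2 = kg of metakaolin, x3 = kg of river sand, x4 = kg of natural pozzolan.
min 0.04x1 + 0.35x2 + 0.018x3 + 0.044x4 with:
  1x1 + 1x2 + 0.03x3 + 1x4 ≥ 2.82   (fines)
  1x2 + 1x4 ≥ 1.27   (binder content)
  0.12x1 + 1.32x2 + 0.02x3 + 0.43x4 ≥ 1.85   (28-day strength contribution)
  x1, x2, x3, x4 ≥ 0.
The cheapest feasible vertex uses only natural pozzolan; limestone filler, metakaolin, river sand are not used. There the 28-day strength contribution constraint is tight.
Optimal quantities: natural pozzolan = 4.302 kg.
Hence cost = 0.044·4.302 = €0.18929.

€0.189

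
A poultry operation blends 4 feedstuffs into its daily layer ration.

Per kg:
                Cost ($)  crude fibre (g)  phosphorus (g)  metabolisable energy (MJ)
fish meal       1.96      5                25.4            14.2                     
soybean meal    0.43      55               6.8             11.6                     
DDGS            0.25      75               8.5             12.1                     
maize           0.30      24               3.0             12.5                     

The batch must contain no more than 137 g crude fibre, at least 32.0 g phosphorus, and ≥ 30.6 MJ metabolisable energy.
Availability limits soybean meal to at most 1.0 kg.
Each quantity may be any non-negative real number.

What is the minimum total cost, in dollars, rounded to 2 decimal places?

$1.75

Let x1 = kg of fish meal, x2 = kg of soybean meal, x3 = kg of DDGS, x4 = kg of maize.
Minimize 1.96x1 + 0.43x2 + 0.25x3 + 0.3x4 subject to:
  5x1 + 55x2 + 75x3 + 24x4 ≤ 137   (crude fibre)
  25.4x1 + 6.8x2 + 8.5x3 + 3x4 ≥ 32   (phosphorus)
  14.2x1 + 11.6x2 + 12.1x3 + 12.5x4 ≥ 30.6   (metabolisable energy)
  x2 ≤ 1
  x1, x2, x3, x4 ≥ 0.
The minimum-cost mix takes nothing from soybean meal, maize — only fish meal, DDGS. The crude fibre and phosphorus requirements are met with equality.
That vertex is x1 = 0.6634, x3 = 1.782.
Objective = 1.96·0.6634 + 0.25·1.782 = 1.7458.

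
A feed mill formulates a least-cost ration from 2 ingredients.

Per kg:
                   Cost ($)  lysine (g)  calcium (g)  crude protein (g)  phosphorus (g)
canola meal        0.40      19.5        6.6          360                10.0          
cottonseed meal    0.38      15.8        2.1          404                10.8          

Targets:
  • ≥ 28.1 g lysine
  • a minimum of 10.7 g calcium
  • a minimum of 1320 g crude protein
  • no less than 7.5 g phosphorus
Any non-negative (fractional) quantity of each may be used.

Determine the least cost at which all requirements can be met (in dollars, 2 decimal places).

$1.29

Let x1 = kg of canola meal, x2 = kg of cottonseed meal.
min 0.4x1 + 0.38x2 with:
  19.5x1 + 15.8x2 ≥ 28.1   (lysine)
  6.6x1 + 2.1x2 ≥ 10.7   (calcium)
  360x1 + 404x2 ≥ 1320   (crude protein)
  10x1 + 10.8x2 ≥ 7.5   (phosphorus)
  x1, x2 ≥ 0.
Both inputs are positive at the optimum. The calcium and crude protein requirements are met with equality.
That vertex is x1 = 0.8118, x2 = 2.544.
Total cost: 0.4·0.8118 + 0.38·2.544 = 1.2914.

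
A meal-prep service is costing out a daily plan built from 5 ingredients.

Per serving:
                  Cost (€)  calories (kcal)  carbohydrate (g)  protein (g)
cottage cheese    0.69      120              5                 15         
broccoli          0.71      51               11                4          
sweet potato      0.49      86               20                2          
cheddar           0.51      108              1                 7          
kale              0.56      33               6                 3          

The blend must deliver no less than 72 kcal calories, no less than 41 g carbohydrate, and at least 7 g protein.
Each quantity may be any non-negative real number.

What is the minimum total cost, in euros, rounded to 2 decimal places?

Let x1 = servings of cottage cheese, x2 = servings of broccoli, x3 = servings of sweet potato, x4 = servings of cheddar, x5 = servings of kale.
min 0.69x1 + 0.71x2 + 0.49x3 + 0.51x4 + 0.56x5 s.t.:
  120x1 + 51x2 + 86x3 + 108x4 + 33x5 ≥ 72   (calories)
  5x1 + 11x2 + 20x3 + 1x4 + 6x5 ≥ 41   (carbohydrate)
  15x1 + 4x2 + 2x3 + 7x4 + 3x5 ≥ 7   (protein)
  x1, x2, x3, x4, x5 ≥ 0.
The cheapest feasible vertex uses only cottage cheese, sweet potato; broccoli, cheddar, kale are not used. The carbohydrate and protein requirements are met with equality.
Solving gives x1 = 0.2, x3 = 2.
Objective = 0.69·0.2 + 0.49·2 = 1.1180.

€1.12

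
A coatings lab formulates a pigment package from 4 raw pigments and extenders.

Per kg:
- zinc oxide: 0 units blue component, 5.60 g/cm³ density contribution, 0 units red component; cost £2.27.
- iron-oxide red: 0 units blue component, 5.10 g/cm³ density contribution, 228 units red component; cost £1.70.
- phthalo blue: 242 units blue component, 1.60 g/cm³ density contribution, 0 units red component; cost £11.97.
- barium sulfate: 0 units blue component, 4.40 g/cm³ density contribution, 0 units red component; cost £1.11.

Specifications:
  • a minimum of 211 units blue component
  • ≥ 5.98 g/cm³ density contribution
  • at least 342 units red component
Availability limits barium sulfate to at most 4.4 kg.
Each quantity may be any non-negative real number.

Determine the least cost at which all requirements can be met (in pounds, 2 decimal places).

Let x1 = kg of zinc oxide, x2 = kg of iron-oxide red, x3 = kg of phthalo blue, x4 = kg of barium sulfate.
Minimize 2.27x1 + 1.7x2 + 11.97x3 + 1.11x4 with:
  242x3 ≥ 211   (blue component)
  5.6x1 + 5.1x2 + 1.6x3 + 4.4x4 ≥ 5.98   (density contribution)
  228x2 ≥ 342   (red component)
  x4 ≤ 4.4
  x1, x2, x3, x4 ≥ 0.
The minimum-cost mix takes nothing from zinc oxide, barium sulfate — only iron-oxide red, phthalo blue. There the blue component and red component constraints are tight.
That vertex is x2 = 1.5, x3 = 0.8719.
Total cost: 1.7·1.5 + 11.97·0.8719 = 12.9866.

£12.99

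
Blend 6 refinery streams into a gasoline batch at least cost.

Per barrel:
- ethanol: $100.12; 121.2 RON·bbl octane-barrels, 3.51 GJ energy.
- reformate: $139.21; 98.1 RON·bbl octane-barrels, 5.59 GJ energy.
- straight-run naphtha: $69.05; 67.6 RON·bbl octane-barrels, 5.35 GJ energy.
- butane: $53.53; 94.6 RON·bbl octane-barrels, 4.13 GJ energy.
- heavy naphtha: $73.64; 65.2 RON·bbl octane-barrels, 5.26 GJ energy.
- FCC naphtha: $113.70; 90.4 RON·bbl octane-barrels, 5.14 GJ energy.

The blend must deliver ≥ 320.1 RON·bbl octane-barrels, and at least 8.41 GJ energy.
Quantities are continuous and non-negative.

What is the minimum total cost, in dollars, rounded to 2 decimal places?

This is a linear program. Let x1 = barrels of ethanol, x2 = barrels of reformate, x3 = barrels of straight-run naphtha, x4 = barrels of butane, x5 = barrels of heavy naphtha, x6 = barrels of FCC naphtha.
Minimize 100.12x1 + 139.21x2 + 69.05x3 + 53.53x4 + 73.64x5 + 113.7x6 s.t.:
  121.2x1 + 98.1x2 + 67.6x3 + 94.6x4 + 65.2x5 + 90.4x6 ≥ 320.1   (octane-barrels)
  3.51x1 + 5.59x2 + 5.35x3 + 4.13x4 + 5.26x5 + 5.14x6 ≥ 8.41   (energy)
  x1, x2, x3, x4, x5, x6 ≥ 0.
The optimal basis is {butane}; ethanol, reformate, straight-run naphtha, heavy naphtha, FCC naphtha drop out. There the octane-barrels constraint is tight.
Optimal quantities: butane = 3.3837 barrels.
Total cost: 53.53·3.3837 = 181.1295.

$181.13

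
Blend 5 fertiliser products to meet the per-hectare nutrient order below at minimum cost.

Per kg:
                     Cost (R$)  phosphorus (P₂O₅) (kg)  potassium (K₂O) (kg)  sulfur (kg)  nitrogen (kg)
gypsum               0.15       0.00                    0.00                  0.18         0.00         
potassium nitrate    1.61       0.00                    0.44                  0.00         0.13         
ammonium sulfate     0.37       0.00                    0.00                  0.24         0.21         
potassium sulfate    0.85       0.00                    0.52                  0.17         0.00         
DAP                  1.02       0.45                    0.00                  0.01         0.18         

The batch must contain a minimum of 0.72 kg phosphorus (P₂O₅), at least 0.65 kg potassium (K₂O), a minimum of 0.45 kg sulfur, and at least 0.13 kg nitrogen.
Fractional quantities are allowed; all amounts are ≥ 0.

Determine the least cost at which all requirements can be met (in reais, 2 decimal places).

R$2.88

Treat it as an LP. Let x1 = kg of gypsum, x2 = kg of potassium nitrate, x3 = kg of ammonium sulfate, x4 = kg of potassium sulfate, x5 = kg of DAP.
Minimise 0.15x1 + 1.61x2 + 0.37x3 + 0.85x4 + 1.02x5 with:
  0.45x5 ≥ 0.72   (phosphorus (P₂O₅))
  0.44x2 + 0.52x4 ≥ 0.65   (potassium (K₂O))
  0.18x1 + 0.24x3 + 0.17x4 + 0.01x5 ≥ 0.45   (sulfur)
  0.13x2 + 0.21x3 + 0.18x5 ≥ 0.13   (nitrogen)
  x1, x2, x3, x4, x5 ≥ 0.
The cheapest feasible vertex uses only gypsum, potassium sulfate, DAP; potassium nitrate, ammonium sulfate are not used. The phosphorus (P₂O₅), potassium (K₂O), sulfur requirements are met with equality.
That vertex is x1 = 1.231, x4 = 1.25, x5 = 1.6.
Total cost: 0.15·1.231 + 0.85·1.25 + 1.02·1.6 = 2.8792.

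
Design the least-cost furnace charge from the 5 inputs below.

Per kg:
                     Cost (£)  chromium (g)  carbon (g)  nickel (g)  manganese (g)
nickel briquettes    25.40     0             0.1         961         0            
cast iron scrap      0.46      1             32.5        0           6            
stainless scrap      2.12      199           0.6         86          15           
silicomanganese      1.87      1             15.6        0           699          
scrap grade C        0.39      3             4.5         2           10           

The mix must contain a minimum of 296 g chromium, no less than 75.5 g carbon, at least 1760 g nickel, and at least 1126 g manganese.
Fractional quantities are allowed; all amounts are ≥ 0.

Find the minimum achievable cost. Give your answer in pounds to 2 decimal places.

Let x1 = kg of nickel briquettes, x2 = kg of cast iron scrap, x3 = kg of stainless scrap, x4 = kg of silicomanganese, x5 = kg of scrap grade C.
min 25.4x1 + 0.46x2 + 2.12x3 + 1.87x4 + 0.39x5 with:
  1x2 + 199x3 + 1x4 + 3x5 ≥ 296   (chromium)
  0.1x1 + 32.5x2 + 0.6x3 + 15.6x4 + 4.5x5 ≥ 75.5   (carbon)
  961x1 + 86x3 + 2x5 ≥ 1760   (nickel)
  6x2 + 15x3 + 699x4 + 10x5 ≥ 1126   (manganese)
  x1, x2, x3, x4, x5 ≥ 0.
At the optimum only cast iron scrap, stainless scrap, silicomanganese are positive (nickel briquettes, scrap grade C = 0). There the carbon, nickel, manganese constraints are tight.
That vertex is x2 = 1.3886, x3 = 20.465, x4 = 1.1598.
Cost = 0.46·1.3886 + 2.12·20.465 + 1.87·1.1598 = 46.1934.

£46.19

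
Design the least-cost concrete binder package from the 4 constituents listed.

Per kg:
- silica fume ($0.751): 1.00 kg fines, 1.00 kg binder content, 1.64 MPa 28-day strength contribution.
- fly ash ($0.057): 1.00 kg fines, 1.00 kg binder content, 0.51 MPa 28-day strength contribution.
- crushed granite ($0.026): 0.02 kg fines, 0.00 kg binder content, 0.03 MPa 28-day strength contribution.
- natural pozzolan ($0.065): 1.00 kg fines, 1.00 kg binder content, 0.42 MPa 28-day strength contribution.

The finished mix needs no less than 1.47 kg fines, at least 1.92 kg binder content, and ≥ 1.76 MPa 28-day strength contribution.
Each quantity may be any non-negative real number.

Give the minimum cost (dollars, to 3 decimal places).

This is a linear program. Let x1 = kg of silica fume, x2 = kg of fly ash, x3 = kg of crushed granite, x4 = kg of natural pozzolan.
Minimise 0.751x1 + 0.057x2 + 0.026x3 + 0.065x4 s.t.:
  1x1 + 1x2 + 0.02x3 + 1x4 ≥ 1.47   (fines)
  1x1 + 1x2 + 1x4 ≥ 1.92   (binder content)
  1.64x1 + 0.51x2 + 0.03x3 + 0.42x4 ≥ 1.76   (28-day strength contribution)
  x1, x2, x3, x4 ≥ 0.
The cheapest feasible vertex uses only fly ash; silica fume, crushed granite, natural pozzolan are not used. Binding constraint: 28-day strength contribution.
So fly ash = 3.451 kg.
Total cost: 0.057·3.451 = 0.19671.

$0.197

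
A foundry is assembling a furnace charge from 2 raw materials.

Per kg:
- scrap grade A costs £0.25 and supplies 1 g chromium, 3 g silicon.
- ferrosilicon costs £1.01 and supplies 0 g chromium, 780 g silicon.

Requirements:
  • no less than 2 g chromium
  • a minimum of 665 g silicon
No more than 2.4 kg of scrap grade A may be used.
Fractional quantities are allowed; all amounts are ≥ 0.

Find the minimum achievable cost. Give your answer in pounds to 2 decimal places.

This is a linear program. Let x1 = kg of scrap grade A, x2 = kg of ferrosilicon.
min 0.25x1 + 1.01x2 with:
  1x1 ≥ 2   (chromium)
  3x1 + 780x2 ≥ 665   (silicon)
  x1 ≤ 2.4
  x1, x2 ≥ 0.
Both inputs are positive at the optimum. The chromium and silicon requirements are met with equality.
That vertex is x1 = 2, x2 = 0.8449.
Hence cost = 0.25·2 + 1.01·0.8449 = £1.3533.

£1.35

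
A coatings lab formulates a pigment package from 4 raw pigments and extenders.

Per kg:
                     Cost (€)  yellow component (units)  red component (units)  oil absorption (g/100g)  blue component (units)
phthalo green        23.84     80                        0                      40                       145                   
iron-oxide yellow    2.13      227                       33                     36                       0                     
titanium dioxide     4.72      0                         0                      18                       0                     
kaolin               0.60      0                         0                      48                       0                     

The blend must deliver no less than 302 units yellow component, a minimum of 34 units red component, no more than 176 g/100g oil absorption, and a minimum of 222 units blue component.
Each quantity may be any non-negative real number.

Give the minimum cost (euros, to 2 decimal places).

€38.69

Treat it as an LP. Let x1 = kg of phthalo green, x2 = kg of iron-oxide yellow, x3 = kg of titanium dioxide, x4 = kg of kaolin.
Minimise 23.84x1 + 2.13x2 + 4.72x3 + 0.6x4 with:
  80x1 + 227x2 ≥ 302   (yellow component)
  33x2 ≥ 34   (red component)
  40x1 + 36x2 + 18x3 + 48x4 ≤ 176   (oil absorption)
  145x1 ≥ 222   (blue component)
  x1, x2, x3, x4 ≥ 0.
The optimal basis is {phthalo green, iron-oxide yellow}; titanium dioxide, kaolin drop out. Binding constraints: red component and blue component.
Optimal quantities: phthalo green = 1.531 kg, iron-oxide yellow = 1.03 kg.
Total cost: 23.84·1.531 + 2.13·1.03 = 38.6929.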